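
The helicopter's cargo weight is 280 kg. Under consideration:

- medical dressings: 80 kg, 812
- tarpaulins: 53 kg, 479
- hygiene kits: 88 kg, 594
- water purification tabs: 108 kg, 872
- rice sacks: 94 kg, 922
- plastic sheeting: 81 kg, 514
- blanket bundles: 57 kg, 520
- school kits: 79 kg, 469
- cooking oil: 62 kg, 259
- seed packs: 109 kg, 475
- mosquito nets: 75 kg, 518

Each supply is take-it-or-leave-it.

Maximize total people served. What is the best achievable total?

2439

Filling by ratio: medical dressings + rice sacks + blanket bundles for 2254, with 49 kg left unused.
The 80 kg tied up in medical dressings is better spent on tarpaulins + mosquito nets — total rises to 2439 (279 kg).
The closest alternative, medical dressings + tarpaulins + hygiene kits + blanket bundles, reaches only 2405.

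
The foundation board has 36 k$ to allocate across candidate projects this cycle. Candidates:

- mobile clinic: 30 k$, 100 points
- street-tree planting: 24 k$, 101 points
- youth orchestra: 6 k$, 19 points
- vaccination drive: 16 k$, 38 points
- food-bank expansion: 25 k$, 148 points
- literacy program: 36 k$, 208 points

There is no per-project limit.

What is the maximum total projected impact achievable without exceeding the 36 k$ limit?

208

By projected impact per k$: food-bank expansion 5.92, literacy program 5.78, street-tree planting 4.21, mobile clinic 3.33 lead.
Taking the top-ratio projects first gives youth orchestra + food-bank expansion for 167 (31 k$).
Replace youth orchestra and food-bank expansion with literacy program: the trade gains 41 net, giving 208 at 36 k$.
Every other selection either busts 36 k$ or fails to beat 208.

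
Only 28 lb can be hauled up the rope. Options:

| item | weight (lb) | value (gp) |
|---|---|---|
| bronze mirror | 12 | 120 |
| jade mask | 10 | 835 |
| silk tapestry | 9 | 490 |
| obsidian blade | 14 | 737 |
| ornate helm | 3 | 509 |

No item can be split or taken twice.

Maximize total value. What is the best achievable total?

2081

By value per lb: ornate helm 169.67, jade mask 83.50, silk tapestry 54.44, obsidian blade 52.64 lead.
Taking the top-ratio items first gives jade mask + silk tapestry + ornate helm for 1834 (22 lb).
Dropping silk tapestry frees 9 lb; slotting in obsidian blade (14 lb) lifts the total to 2081 at 27 lb.
That's the maximum — no swap from here does better than 2081.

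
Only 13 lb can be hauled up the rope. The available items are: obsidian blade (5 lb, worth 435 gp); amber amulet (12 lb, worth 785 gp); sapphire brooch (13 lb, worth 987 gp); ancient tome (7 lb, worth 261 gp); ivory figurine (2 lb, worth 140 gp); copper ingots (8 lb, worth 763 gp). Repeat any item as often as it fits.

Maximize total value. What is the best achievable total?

Obsidian blade + copper ingots uses 13 of the 13 lb and totals 1198.

1198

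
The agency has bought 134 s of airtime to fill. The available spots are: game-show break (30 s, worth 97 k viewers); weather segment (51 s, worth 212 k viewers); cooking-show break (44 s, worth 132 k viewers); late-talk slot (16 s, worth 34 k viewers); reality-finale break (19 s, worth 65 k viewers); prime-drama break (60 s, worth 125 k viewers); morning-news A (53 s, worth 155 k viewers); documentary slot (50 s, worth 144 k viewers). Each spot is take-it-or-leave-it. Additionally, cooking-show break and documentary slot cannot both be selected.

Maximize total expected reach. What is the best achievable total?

464

Density check — weather segment 4.16, reality-finale break 3.42, game-show break 3.23, cooking-show break 3.00 are the best per s.
Greedy by ratio would take game-show break + weather segment + late-talk slot + reality-finale break: 116 s used, total 408.
The 35 s tied up in late-talk slot and reality-finale break is better spent on morning-news A — total rises to 464 (134 s).
The closest alternative, game-show break + weather segment + documentary slot, reaches only 453.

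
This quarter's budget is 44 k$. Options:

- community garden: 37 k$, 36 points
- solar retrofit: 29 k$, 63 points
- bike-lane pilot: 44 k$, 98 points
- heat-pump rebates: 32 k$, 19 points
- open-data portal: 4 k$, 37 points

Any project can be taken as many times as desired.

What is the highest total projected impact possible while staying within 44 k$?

407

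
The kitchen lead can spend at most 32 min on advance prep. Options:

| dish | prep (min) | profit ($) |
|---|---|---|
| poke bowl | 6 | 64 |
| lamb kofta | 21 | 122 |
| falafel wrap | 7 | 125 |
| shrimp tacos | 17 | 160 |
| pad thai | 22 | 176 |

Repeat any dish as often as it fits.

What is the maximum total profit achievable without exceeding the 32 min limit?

Ranking by ratio (profit/min): falafel wrap 17.86, poke bowl 10.67, shrimp tacos 9.41, pad thai 8.00.
The ratio ordering already packs tightly: 4×falafel wrap, 28 min, 500.
The spare 4 min is too small for any remaining dish, and no exchange beats 500.

500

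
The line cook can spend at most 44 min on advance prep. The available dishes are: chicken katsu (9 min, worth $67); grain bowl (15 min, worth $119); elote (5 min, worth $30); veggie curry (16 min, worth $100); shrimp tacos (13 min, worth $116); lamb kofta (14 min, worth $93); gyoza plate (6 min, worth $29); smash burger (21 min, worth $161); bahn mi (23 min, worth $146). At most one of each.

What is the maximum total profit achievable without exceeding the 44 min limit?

344

Taking the top-ratio dishes first gives chicken katsu + grain bowl + elote + shrimp tacos for 332 (42 min).
Replace grain bowl and elote with smash burger: the trade gains 12 net, giving 344 at 43 min.
Every other selection either busts 44 min or fails to beat 344.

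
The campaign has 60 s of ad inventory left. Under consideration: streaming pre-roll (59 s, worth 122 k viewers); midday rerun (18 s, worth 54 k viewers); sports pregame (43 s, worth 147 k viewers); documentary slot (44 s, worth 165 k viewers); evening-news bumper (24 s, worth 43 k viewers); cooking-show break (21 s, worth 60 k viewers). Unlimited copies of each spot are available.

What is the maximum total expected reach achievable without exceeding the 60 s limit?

174

Taking the top-ratio spots first gives documentary slot for 165 (44 s).
Dropping documentary slot frees 44 s; slotting in midday rerun + 2×cooking-show break (60 s) lifts the total to 174 at 60 s.
Nothing else within 60 s beats 174.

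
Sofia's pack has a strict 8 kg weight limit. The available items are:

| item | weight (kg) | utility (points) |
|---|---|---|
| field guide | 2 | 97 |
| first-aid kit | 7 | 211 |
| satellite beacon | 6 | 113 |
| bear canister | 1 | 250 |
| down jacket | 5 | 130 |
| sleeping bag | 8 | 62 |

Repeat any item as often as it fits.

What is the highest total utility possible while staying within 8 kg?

By utility per kg: bear canister 250.00, field guide 48.50, first-aid kit 30.14, down jacket 26.00 lead.
Taking 8×bear canister: 8 kg used, 2000 in utility.
Every other selection either busts 8 kg or fails to beat 2000.

2000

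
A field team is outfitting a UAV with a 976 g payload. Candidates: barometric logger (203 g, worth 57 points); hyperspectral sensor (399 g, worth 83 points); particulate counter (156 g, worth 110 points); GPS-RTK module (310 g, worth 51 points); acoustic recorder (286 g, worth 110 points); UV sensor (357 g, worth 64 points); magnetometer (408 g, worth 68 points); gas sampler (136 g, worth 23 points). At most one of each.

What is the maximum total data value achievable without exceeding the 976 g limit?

328

Density check — particulate counter 0.71, acoustic recorder 0.38, barometric logger 0.28 are the best per g.
Greedy by ratio would take barometric logger + particulate counter + acoustic recorder + gas sampler: 781 g used, total 300.
Dropping gas sampler frees 136 g; slotting in GPS-RTK module (310 g) lifts the total to 328 at 955 g.
The closest alternative, particulate counter + acoustic recorder + UV sensor + gas sampler, reaches only 307.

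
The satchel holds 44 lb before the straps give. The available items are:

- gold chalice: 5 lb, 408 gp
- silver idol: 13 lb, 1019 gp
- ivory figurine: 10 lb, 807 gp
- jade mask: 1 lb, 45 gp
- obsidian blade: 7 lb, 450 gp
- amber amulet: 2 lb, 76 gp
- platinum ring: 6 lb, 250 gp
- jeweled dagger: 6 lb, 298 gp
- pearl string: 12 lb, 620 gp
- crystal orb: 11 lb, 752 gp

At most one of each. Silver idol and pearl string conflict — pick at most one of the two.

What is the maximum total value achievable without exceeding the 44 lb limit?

3149

Taking the top-ratio items first gives gold chalice + silver idol + ivory figurine + jade mask + amber amulet + crystal orb for 3107 (42 lb).
The 5 lb tied up in gold chalice is better spent on obsidian blade — total rises to 3149 (44 lb).
That's the maximum — no feasible swap from here does better than 3149.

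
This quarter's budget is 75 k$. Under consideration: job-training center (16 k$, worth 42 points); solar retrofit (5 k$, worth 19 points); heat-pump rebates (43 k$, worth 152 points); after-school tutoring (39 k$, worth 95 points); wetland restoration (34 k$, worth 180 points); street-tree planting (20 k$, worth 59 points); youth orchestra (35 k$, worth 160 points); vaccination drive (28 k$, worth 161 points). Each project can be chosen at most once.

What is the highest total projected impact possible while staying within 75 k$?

360

Density check — vaccination drive 5.75, wetland restoration 5.29, youth orchestra 4.57 are the best per k$.
The ratio ordering already packs tightly: solar retrofit + wetland restoration + vaccination drive, 67 k$, 360.
An exhaustive check of the 256 subsets confirms 360.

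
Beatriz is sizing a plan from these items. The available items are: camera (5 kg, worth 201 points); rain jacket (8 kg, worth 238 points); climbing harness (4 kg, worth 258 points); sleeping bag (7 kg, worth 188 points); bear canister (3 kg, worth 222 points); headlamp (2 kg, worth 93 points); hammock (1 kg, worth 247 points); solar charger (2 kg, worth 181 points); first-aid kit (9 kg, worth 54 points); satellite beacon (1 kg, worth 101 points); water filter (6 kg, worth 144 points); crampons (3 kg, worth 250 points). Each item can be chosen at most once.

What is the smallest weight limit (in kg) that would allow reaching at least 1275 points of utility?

Look for the lowest-weight combination reaching 1275.
climbing harness + bear canister + headlamp + hammock + solar charger + satellite beacon + crampons reaches 1352 using 16 kg.
Below 16 kg the best achievable stays under 1275.

16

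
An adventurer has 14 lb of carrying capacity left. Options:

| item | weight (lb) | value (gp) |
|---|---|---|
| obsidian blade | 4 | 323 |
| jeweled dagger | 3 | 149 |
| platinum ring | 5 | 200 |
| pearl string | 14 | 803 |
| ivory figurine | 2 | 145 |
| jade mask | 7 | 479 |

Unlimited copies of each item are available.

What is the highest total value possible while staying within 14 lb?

1114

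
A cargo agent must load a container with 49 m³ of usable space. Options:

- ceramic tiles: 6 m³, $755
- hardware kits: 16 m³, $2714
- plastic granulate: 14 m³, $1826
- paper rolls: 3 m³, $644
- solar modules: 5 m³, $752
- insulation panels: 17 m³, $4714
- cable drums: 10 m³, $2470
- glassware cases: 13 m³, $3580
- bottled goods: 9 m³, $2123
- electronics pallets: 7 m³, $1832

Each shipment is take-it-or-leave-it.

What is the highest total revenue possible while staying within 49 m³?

12893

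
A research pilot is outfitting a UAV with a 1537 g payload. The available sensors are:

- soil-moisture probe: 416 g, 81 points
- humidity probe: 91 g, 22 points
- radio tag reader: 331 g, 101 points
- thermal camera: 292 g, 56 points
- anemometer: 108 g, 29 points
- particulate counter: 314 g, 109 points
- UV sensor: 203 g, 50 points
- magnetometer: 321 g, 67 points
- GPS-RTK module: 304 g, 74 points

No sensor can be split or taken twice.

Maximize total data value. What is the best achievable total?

By data value per g: particulate counter 0.35, radio tag reader 0.31, anemometer 0.27 lead.
The ratio heuristic lands on humidity probe + radio tag reader + anemometer + particulate counter + UV sensor + GPS-RTK module (385) but leaves 186 g idle.
Dropping anemometer frees 108 g; slotting in thermal camera (292 g) lifts the total to 412 at 1535 g.
An exhaustive check of the 512 subsets confirms 412.

412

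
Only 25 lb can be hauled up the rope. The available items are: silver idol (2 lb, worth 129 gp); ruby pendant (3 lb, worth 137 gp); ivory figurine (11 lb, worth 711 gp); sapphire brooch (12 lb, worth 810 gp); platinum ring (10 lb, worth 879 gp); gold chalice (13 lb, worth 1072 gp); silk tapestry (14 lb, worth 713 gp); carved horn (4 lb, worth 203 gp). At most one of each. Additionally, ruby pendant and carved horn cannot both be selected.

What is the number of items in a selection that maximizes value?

3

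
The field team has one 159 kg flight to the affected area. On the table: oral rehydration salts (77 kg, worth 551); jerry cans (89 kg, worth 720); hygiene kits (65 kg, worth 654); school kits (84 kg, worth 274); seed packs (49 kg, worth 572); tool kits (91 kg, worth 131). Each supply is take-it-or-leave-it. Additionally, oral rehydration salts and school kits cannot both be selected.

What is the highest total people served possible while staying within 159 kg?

1374

Taking the top-ratio supplies first gives hygiene kits + seed packs for 1226 (114 kg).
Replace seed packs with jerry cans: the trade gains 148 net, giving 1374 at 154 kg.
The spare 5 kg is too small for any remaining supply, and no feasible exchange beats 1374.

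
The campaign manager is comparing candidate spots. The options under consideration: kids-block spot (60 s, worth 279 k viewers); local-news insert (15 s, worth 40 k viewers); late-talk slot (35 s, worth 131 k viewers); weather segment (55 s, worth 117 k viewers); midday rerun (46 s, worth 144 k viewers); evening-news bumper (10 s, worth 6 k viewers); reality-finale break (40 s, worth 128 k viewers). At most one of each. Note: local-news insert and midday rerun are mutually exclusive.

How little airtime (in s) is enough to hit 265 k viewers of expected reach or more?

60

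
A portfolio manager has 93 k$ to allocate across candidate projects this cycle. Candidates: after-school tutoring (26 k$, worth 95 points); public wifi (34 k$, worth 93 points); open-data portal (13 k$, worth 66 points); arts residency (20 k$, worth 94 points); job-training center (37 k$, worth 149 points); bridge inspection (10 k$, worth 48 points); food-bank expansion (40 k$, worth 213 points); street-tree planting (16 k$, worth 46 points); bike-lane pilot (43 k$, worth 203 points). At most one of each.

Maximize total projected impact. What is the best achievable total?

464

Greedy by ratio would take open-data portal + arts residency + bridge inspection + food-bank expansion: 83 k$ used, total 421.
Dropping open-data portal and arts residency frees 33 k$; slotting in bike-lane pilot (43 k$) lifts the total to 464 at 93 k$.
An exhaustive check of the 512 subsets confirms 464.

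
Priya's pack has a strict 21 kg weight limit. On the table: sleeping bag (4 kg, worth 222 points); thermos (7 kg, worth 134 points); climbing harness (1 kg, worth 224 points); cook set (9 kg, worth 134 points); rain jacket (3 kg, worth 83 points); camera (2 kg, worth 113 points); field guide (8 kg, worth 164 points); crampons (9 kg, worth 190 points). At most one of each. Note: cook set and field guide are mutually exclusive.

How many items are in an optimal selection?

5

Best achievable utility is 832.
sleeping bag + climbing harness + rain jacket + camera + crampons hits 832 at 19 kg.
Every optimal selection uses 5 items.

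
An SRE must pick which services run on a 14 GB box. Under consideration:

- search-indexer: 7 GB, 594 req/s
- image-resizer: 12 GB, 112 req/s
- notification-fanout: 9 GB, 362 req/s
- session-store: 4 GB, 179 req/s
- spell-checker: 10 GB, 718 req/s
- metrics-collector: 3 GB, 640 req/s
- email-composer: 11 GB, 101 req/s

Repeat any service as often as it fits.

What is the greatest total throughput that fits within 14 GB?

Ranking by ratio (throughput/GB): metrics-collector 213.33, search-indexer 84.86, spell-checker 71.80.
Best packing: 4×metrics-collector — 12 GB, 2560 total.

2560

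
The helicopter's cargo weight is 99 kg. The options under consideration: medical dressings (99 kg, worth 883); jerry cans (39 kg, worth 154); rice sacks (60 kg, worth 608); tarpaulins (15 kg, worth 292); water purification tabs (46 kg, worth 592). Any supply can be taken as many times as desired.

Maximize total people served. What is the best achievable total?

The ratio ordering already packs tightly: 6×tarpaulins, 90 kg, 1752.
No other feasible combination exceeds 1752.

1752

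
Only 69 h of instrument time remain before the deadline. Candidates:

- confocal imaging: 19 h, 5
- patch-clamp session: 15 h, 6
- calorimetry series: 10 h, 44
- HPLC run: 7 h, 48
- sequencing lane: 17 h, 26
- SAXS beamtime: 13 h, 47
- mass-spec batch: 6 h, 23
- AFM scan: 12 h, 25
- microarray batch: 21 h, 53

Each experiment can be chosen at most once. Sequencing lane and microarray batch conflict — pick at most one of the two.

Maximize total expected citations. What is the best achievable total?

Calorimetry series + HPLC run + SAXS beamtime + mass-spec batch + AFM scan + microarray batch uses 69 of the 69 h and totals 240.
That's the maximum — no feasible swap from here does better than 240.

240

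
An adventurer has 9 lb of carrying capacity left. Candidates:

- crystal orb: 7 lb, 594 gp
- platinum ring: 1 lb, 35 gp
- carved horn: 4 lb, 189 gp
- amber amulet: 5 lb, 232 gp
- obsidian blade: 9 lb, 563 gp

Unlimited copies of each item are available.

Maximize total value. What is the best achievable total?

664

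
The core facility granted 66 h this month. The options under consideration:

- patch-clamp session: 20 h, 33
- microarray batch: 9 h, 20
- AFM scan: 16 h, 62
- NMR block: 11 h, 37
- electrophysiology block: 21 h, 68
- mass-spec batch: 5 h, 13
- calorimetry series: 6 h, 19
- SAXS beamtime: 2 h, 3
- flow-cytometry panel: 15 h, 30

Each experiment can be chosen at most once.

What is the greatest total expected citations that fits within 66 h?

Density check — AFM scan 3.88, NMR block 3.36, electrophysiology block 3.24 are the best per h.
Filling by ratio: AFM scan + NMR block + electrophysiology block + mass-spec batch + calorimetry series + SAXS beamtime for 202, with 5 h left unused.
Dropping mass-spec batch frees 5 h; slotting in microarray batch (9 h) lifts the total to 209 at 65 h.

209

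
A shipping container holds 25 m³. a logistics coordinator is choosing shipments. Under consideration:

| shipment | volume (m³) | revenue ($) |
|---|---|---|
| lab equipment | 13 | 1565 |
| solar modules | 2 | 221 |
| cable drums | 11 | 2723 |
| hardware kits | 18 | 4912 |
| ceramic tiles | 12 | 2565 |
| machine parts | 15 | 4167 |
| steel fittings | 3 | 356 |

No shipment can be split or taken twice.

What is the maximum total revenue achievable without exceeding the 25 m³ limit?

5509

Filling by ratio: solar modules + machine parts + steel fittings for 4744, with 5 m³ left unused.
Replace machine parts and steel fittings with cable drums + ceramic tiles: the trade gains 765 net, giving 5509 at 25 m³.
Next best is solar modules + hardware kits + steel fittings at 5489 (23 m³) — short by 20.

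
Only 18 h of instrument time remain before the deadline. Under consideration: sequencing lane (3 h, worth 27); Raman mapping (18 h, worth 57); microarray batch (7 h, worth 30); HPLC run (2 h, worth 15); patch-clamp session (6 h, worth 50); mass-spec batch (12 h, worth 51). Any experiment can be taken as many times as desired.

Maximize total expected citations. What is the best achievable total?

162

Best packing: 6×sequencing lane — 18 h, 162 total.
That's the maximum — no swap from here does better than 162.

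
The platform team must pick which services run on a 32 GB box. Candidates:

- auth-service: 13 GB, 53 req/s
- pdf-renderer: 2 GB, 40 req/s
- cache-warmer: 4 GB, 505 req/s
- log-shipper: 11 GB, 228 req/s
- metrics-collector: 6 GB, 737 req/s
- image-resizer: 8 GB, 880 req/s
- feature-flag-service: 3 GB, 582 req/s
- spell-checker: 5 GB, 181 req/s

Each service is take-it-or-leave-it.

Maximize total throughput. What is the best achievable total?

2932

Filling by ratio: pdf-renderer + cache-warmer + metrics-collector + image-resizer + feature-flag-service + spell-checker for 2925, with 4 GB left unused.
Replace pdf-renderer and spell-checker with log-shipper: the trade gains 7 net, giving 2932 at 32 GB.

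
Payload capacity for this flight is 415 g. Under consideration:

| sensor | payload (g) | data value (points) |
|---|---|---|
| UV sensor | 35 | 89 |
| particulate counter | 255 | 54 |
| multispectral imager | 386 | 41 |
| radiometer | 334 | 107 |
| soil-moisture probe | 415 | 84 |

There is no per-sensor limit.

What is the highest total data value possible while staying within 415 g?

The ratio ordering already packs tightly: 11×UV sensor, 385 g, 979.
Every other selection either busts 415 g or fails to beat 979.

979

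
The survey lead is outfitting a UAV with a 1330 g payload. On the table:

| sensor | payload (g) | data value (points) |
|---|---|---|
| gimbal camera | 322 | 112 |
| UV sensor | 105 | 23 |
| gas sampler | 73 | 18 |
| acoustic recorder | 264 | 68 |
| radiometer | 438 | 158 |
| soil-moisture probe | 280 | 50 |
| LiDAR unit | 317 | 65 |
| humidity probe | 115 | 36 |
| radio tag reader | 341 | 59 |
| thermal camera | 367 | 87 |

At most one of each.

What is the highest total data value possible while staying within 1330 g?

415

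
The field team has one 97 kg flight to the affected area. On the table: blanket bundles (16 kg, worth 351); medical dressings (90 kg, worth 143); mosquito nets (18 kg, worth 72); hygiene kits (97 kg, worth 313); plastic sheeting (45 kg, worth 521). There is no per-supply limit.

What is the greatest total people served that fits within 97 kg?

2106

6×blanket bundles uses 96 of the 97 kg and totals 2106.
No other feasible combination exceeds 2106.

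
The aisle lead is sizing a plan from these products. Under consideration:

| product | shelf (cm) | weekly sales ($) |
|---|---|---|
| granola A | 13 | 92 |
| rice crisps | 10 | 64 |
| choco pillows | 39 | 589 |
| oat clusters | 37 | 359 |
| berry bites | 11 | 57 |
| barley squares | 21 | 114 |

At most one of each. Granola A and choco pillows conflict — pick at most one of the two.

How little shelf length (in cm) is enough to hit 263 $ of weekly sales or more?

Look for the lowest-shelf combination reaching 263.
Taking oat clusters gives 359 (≥ 263) for 37 cm.
Below 37 cm the best achievable stays under 263.

37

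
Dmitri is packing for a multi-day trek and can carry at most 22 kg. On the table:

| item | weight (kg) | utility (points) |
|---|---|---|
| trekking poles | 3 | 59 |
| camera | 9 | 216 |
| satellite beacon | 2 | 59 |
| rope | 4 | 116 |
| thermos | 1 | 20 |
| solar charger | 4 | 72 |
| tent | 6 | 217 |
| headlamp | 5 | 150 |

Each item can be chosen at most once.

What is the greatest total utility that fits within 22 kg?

A density-first pass picks trekking poles + satellite beacon + rope + thermos + tent + headlamp — 621 at 21 kg.
Replace trekking poles and rope and thermos with camera: the trade gains 21 net, giving 642 at 22 kg.
The closest alternative, satellite beacon + rope + thermos + solar charger + tent + headlamp, reaches only 634.

642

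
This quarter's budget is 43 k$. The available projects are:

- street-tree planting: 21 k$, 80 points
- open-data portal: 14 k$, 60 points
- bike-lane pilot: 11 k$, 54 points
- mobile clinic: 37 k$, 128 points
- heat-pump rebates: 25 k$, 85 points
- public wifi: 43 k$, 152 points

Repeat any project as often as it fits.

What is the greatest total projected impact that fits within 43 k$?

Density check — bike-lane pilot 4.91, open-data portal 4.29, street-tree planting 3.81 are the best per k$.
Taking the top-ratio projects first gives 3×bike-lane pilot for 162 (33 k$).
The 11 k$ tied up in bike-lane pilot is better spent on street-tree planting — total rises to 188 (43 k$).
No other feasible combination exceeds 188.

188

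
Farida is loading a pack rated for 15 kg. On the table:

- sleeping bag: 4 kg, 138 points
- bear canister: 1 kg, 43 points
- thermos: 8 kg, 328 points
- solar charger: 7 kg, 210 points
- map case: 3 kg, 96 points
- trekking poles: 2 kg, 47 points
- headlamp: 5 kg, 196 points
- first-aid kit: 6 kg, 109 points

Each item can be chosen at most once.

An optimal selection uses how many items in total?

3

The maximum utility within 15 kg is 571.
thermos + trekking poles + headlamp hits 571 at 15 kg.
All optima have 3 items.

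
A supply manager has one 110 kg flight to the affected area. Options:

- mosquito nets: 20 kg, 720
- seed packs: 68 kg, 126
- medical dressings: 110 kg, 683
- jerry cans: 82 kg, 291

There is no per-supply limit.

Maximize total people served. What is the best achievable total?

3600

By people served per kg: mosquito nets 36.00, medical dressings 6.21, jerry cans 3.55 lead.
5×mosquito nets uses 100 of the 110 kg and totals 3600.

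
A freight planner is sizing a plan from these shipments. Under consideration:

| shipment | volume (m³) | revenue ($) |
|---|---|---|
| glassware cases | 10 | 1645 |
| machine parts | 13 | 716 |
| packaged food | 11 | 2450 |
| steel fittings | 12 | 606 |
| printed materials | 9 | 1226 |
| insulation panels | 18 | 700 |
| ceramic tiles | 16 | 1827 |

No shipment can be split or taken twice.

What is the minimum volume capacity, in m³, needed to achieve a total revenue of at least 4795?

30

Need the lightest bundle worth ≥ 4795.
glassware cases + packaged food + printed materials reaches 5321 using 30 m³.
No combination under 30 m³ hits 4795.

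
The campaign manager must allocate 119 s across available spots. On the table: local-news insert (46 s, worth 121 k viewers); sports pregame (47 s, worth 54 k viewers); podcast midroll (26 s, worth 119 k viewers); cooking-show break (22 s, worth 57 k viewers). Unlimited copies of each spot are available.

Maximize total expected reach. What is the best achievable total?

476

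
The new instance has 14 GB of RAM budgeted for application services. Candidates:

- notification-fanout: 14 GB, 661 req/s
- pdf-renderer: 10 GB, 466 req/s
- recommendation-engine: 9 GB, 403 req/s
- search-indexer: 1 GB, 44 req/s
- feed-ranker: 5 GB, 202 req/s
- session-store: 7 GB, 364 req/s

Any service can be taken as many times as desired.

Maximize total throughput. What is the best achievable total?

728

Best packing: 2×session-store — 14 GB, 728 total.
That's the maximum — no swap from here does better than 728.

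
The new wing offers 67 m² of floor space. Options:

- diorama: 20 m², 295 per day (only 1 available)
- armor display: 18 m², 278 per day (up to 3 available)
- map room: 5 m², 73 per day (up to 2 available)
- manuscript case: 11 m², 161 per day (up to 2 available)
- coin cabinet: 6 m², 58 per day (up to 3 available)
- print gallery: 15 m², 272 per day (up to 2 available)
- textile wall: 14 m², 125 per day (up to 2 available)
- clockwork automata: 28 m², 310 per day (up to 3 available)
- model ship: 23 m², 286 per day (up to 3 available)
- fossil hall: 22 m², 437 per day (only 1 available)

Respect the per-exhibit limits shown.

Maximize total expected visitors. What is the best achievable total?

By expected visitors per m²: fossil hall 19.86, print gallery 18.13, armor display 15.44 lead.
The ratio heuristic lands on manuscript case + 2×print gallery + fossil hall (1142) but leaves 4 m² idle.
Replace manuscript case and print gallery with diorama + 2×map room: the trade gains 8 net, giving 1150 at 67 m².
Every other selection either busts 67 m² or exceeds an availability limit or fails to beat 1150.

1150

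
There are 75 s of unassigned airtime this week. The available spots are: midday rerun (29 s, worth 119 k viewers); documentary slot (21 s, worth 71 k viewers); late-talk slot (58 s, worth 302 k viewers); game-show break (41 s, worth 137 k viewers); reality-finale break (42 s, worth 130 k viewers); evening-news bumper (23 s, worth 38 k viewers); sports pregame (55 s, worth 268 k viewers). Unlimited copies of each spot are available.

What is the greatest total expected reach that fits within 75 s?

The ratio ordering already packs tightly: late-talk slot, 58 s, 302.
Nothing else within 75 s beats 302.

302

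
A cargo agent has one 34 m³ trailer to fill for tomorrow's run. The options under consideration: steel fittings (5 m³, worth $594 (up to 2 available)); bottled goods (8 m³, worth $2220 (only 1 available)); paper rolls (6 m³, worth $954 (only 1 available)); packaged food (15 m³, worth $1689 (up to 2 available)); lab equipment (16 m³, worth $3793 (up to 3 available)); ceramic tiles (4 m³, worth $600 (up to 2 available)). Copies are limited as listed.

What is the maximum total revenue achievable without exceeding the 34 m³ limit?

A density-first pass picks bottled goods + paper rolls + lab equipment + ceramic tiles — 7567 at 34 m³.
Replace bottled goods and paper rolls and ceramic tiles with lab equipment: the trade gains 19 net, giving 7586 at 32 m³.

7586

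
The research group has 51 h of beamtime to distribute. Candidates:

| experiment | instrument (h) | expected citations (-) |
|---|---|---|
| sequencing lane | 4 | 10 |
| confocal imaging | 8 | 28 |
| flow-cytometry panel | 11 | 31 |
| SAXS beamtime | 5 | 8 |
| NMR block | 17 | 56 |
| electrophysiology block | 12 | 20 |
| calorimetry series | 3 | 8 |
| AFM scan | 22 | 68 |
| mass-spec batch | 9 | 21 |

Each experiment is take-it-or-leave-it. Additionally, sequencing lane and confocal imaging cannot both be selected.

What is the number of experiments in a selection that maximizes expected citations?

Best achievable expected citations is 160.
One optimal bundle: confocal imaging + NMR block + calorimetry series + AFM scan (50 h).
Any selection reaching 160 contains exactly 4 experiments.

4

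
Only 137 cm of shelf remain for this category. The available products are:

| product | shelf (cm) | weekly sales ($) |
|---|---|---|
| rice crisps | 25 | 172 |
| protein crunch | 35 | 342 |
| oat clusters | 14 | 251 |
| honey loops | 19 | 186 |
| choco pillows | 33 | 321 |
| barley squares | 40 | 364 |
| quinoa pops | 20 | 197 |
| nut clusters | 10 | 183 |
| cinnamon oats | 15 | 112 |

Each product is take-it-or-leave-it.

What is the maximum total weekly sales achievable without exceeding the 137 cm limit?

1502

Greedy by ratio would take protein crunch + oat clusters + honey loops + choco pillows + quinoa pops + nut clusters: 131 cm used, total 1480.
Dropping protein crunch frees 35 cm; slotting in barley squares (40 cm) lifts the total to 1502 at 136 cm.
That's the maximum — no swap from here does better than 1502.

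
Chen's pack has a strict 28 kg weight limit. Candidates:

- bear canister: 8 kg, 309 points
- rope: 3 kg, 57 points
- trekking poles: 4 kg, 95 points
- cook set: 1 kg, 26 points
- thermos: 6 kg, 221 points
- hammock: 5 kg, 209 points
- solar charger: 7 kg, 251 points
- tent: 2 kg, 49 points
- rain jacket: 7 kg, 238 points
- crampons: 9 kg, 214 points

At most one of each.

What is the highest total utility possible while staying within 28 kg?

1039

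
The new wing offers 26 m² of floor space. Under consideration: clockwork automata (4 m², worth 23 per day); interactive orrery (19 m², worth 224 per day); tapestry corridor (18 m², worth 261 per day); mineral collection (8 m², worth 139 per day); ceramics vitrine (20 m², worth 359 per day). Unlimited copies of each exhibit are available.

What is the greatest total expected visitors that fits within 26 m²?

417

Filling by ratio: clockwork automata + ceramics vitrine for 382, with 2 m² left unused.
The 24 m² tied up in clockwork automata and ceramics vitrine is better spent on 3×mineral collection — total rises to 417 (24 m²).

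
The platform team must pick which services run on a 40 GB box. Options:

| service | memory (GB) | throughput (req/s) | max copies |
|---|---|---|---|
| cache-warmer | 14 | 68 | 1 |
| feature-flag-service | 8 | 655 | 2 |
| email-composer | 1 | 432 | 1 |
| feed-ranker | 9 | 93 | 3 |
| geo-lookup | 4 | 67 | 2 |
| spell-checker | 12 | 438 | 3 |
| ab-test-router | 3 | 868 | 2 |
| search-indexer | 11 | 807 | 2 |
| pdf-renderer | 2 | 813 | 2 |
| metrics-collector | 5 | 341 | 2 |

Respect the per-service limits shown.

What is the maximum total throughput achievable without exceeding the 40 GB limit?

5938

A density-first pass picks 2×feature-flag-service + email-composer + 2×ab-test-router + search-indexer + 2×pdf-renderer — 5911 at 38 GB.
The 8 GB tied up in feature-flag-service is better spent on 2×metrics-collector — total rises to 5938 (40 GB).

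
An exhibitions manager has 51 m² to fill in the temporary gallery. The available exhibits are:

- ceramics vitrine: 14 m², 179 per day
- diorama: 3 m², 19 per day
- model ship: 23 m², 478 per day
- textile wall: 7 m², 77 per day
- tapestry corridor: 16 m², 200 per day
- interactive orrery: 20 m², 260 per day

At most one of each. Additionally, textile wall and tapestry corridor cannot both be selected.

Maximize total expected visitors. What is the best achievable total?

815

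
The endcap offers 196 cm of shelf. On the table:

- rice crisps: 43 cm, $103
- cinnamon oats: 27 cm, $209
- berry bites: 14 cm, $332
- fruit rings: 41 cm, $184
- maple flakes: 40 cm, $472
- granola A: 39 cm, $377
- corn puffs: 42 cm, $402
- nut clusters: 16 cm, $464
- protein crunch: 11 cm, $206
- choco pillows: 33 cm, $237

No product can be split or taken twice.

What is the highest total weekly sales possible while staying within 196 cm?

Density check — nut clusters 29.00, berry bites 23.71, protein crunch 18.73 are the best per cm.
The ratio heuristic lands on cinnamon oats + berry bites + maple flakes + granola A + corn puffs + nut clusters + protein crunch (2462) but leaves 7 cm idle.
The 27 cm tied up in cinnamon oats is better spent on choco pillows — total rises to 2490 (195 cm).
Every other selection either busts 196 cm or fails to beat 2490.

2490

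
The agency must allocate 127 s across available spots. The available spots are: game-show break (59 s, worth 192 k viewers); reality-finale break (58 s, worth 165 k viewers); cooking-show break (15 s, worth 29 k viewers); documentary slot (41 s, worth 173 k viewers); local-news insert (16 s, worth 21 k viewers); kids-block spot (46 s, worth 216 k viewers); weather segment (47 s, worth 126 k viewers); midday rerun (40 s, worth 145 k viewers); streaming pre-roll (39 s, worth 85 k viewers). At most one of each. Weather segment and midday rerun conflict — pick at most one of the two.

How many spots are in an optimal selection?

3

Optimal total is 534.
One optimal bundle: documentary slot + kids-block spot + midday rerun (127 s).
All optima have 3 spots.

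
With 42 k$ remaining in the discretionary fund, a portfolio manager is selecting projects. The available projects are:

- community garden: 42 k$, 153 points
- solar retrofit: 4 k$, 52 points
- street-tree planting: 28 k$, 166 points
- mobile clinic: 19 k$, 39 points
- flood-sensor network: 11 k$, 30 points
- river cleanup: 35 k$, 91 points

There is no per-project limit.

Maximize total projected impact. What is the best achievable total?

520

Ranking by ratio (projected impact/k$): solar retrofit 13.00, street-tree planting 5.93, community garden 3.64.
10×solar retrofit uses 40 of the 42 k$ and totals 520.
Nothing else within 42 k$ beats 520.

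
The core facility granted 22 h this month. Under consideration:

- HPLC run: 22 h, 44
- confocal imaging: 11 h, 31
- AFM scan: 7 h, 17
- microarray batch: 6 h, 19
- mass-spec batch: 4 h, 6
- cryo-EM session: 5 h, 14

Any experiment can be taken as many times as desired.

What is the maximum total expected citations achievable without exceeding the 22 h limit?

66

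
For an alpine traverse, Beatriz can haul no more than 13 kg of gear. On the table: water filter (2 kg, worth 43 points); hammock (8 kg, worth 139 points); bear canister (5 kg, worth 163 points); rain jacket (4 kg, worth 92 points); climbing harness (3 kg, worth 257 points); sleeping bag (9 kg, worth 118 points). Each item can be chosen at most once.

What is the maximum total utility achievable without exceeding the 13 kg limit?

512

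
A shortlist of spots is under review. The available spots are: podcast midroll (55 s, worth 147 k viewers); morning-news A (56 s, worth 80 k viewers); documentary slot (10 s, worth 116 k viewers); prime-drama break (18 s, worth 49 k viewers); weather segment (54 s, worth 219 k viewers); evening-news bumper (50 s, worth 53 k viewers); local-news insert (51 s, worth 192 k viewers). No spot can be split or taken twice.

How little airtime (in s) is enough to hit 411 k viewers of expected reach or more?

Need the lightest bundle worth ≥ 411.
weather segment + local-news insert reaches 411 using 105 s.
No combination under 105 s hits 411.

105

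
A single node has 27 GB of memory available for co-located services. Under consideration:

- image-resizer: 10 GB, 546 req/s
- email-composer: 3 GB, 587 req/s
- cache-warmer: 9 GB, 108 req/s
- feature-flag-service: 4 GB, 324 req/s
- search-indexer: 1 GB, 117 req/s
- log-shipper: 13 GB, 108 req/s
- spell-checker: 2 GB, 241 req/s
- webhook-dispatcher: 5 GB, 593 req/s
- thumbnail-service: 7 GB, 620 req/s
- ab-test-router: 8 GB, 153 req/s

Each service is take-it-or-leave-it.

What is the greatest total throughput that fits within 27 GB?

Density check — email-composer 195.67, spell-checker 120.50, webhook-dispatcher 118.60 are the best per GB.
The ratio heuristic lands on email-composer + feature-flag-service + search-indexer + spell-checker + webhook-dispatcher + thumbnail-service (2482) but leaves 5 GB idle.
The 5 GB tied up in feature-flag-service and search-indexer is better spent on image-resizer — total rises to 2587 (27 GB).
Every other selection either busts 27 GB or fails to beat 2587.

2587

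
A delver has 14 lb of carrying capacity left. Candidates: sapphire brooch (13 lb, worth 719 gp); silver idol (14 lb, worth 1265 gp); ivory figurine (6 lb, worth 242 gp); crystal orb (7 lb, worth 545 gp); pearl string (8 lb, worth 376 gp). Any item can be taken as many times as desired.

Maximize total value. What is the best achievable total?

1265

Density check — silver idol 90.36, crystal orb 77.86, sapphire brooch 55.31, pearl string 47.00 are the best per lb.
Best packing: silver idol — 14 lb, 1265 total.
Nothing else within 14 lb beats 1265.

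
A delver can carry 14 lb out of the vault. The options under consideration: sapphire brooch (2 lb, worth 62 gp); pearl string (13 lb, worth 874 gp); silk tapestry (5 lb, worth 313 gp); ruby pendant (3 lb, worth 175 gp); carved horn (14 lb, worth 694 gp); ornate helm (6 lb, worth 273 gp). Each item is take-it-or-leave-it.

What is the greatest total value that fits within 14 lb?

Pearl string uses 13 of the 14 lb and totals 874.
Next best is silk tapestry + ruby pendant + ornate helm at 761 (14 lb) — short by 113.

874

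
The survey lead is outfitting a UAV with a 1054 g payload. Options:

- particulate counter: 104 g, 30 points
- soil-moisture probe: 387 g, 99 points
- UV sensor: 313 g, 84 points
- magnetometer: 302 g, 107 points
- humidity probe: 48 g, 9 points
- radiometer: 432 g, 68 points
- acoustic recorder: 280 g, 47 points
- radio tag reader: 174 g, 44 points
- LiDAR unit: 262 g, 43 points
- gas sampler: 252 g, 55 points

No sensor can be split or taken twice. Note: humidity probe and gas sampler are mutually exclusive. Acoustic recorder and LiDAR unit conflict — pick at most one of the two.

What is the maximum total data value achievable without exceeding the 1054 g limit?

Density check — magnetometer 0.35, particulate counter 0.29, UV sensor 0.27 are the best per g.
Greedy by ratio would take particulate counter + UV sensor + magnetometer + humidity probe + radio tag reader: 941 g used, total 274.
The 278 g tied up in particulate counter and radio tag reader is better spent on soil-moisture probe — total rises to 299 (1050 g).
The closest alternative, particulate counter + soil-moisture probe + magnetometer + gas sampler, reaches only 291.

299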